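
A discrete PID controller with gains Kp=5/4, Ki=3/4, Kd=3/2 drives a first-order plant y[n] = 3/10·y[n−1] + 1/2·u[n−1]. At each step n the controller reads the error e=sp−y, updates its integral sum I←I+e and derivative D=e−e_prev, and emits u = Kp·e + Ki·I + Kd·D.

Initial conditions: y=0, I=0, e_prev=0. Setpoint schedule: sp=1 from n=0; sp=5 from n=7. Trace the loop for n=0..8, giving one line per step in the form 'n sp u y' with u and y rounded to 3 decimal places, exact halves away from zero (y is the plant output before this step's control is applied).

(exact arithmetic carried between steps; '≈' marks a value shown rounded to 6 d.p. or computed from one; I and e_prev carry over from the previous line; the table rounds u and y to 3 d.p., halves away from zero)
n=0: y=0, sp=1, e=sp−y=1; I=1, D=e−e_prev=1; u=5/4·1+3/4·1+3/2·1=3.5; next y=3/10·0+1/2·3.5=1.75
n=1: y=1.75, sp=1, e=sp−y=-0.75; I=0.25, D=e−e_prev=-1.75; u=5/4·(-0.75)+3/4·0.25+3/2·(-1.75)=-3.375; next y=3/10·1.75+1/2·(-3.375)=-1.1625
n=2: y=-1.1625, sp=1, e=sp−y=2.1625; I=2.4125, D=e−e_prev=2.9125; u=5/4·2.1625+3/4·2.4125+3/2·2.9125=8.88125; next y=3/10·(-1.1625)+1/2·8.88125=4.091875
n=3: y=4.091875, sp=1, e=sp−y=-3.091875; I=-0.679375, D=e−e_prev=-5.254375; u=5/4·(-3.091875)+3/4·(-0.679375)+3/2·(-5.254375)≈-12.255938; next y=3/10·4.091875+1/2·(-12.255938)≈-4.900406
n=4: y≈-4.900406, sp=1, e=sp−y≈5.900406; I≈5.221031, D=e−e_prev≈8.992281; u=5/4·5.900406+3/4·5.221031+3/2·8.992281≈24.779703; next y=3/10·(-4.900406)+1/2·24.779703≈10.919730
n=5: y≈10.919730, sp=1, e=sp−y≈-9.919730; I≈-4.698698, D=e−e_prev≈-15.820136; u=5/4·(-9.919730)+3/4·(-4.698698)+3/2·(-15.820136)≈-39.653890; next y=3/10·10.919730+1/2·(-39.653890)≈-16.551026
n=6: y≈-16.551026, sp=1, e=sp−y≈17.551026; I≈12.852328, D=e−e_prev≈27.470756; u=5/4·17.551026+3/4·12.852328+3/2·27.470756≈72.784162; next y=3/10·(-16.551026)+1/2·72.784162≈31.426773
n=7: y≈31.426773, sp=5, e=sp−y≈-26.426773; I≈-13.574445, D=e−e_prev≈-43.977799; u=5/4·(-26.426773)+3/4·(-13.574445)+3/2·(-43.977799)≈-109.180999; next y=3/10·31.426773+1/2·(-109.180999)≈-45.162468
n=8: y≈-45.162468, sp=5, e=sp−y≈50.162468; I≈36.588022, D=e−e_prev≈76.589241; u=5/4·50.162468+3/4·36.588022+3/2·76.589241≈205.027962; next y=3/10·(-45.162468)+1/2·205.027962≈88.965241

0 1 3.500 0.000
1 1 -3.375 1.750
2 1 8.881 -1.163
3 1 -12.256 4.092
4 1 24.780 -4.900
5 1 -39.654 10.920
6 1 72.784 -16.551
7 5 -109.181 31.427
8 5 205.028 -45.162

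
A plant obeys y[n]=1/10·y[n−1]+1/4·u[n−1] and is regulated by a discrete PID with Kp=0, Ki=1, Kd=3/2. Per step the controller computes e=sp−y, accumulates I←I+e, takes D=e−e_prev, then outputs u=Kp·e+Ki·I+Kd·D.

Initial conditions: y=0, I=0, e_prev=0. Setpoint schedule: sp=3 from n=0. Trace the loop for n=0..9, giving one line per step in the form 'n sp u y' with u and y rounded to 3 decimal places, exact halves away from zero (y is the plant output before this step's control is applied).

(exact arithmetic carried between steps; '≈' marks a value shown rounded to 6 d.p. or computed from one; I and e_prev carry over from the previous line; the table rounds u and y to 3 d.p., halves away from zero)
n=0: y=0, sp=3, e=sp−y=3; I=3, D=e−e_prev=3; u=0·3+1·3+3/2·3=7.5; next y=1/10·0+1/4·7.5=1.875
n=1: y=1.875, sp=3, e=sp−y=1.125; I=4.125, D=e−e_prev=-1.875; u=0·1.125+1·4.125+3/2·(-1.875)=1.3125; next y=1/10·1.875+1/4·1.3125=0.515625
n=2: y=0.515625, sp=3, e=sp−y=2.484375; I=6.609375, D=e−e_prev=1.359375; u=0·2.484375+1·6.609375+3/2·1.359375≈8.648438; next y=1/10·0.515625+1/4·8.648438≈2.213672
n=3: y≈2.213672, sp=3, e=sp−y≈0.786328; I≈7.395703, D=e−e_prev≈-1.698047; u=0·0.786328+1·7.395703+3/2·(-1.698047)≈4.848633; next y=1/10·2.213672+1/4·4.848633≈1.433525
n=4: y≈1.433525, sp=3, e=sp−y≈1.566475; I≈8.962178, D=e−e_prev≈0.780146; u=0·1.566475+1·8.962178+3/2·0.780146≈10.132397; next y=1/10·1.433525+1/4·10.132397≈2.676452
n=5: y≈2.676452, sp=3, e=sp−y≈0.323548; I≈9.285726, D=e−e_prev≈-1.242927; u=0·0.323548+1·9.285726+3/2·(-1.242927)≈7.421336; next y=1/10·2.676452+1/4·7.421336≈2.122979
n=6: y≈2.122979, sp=3, e=sp−y≈0.877021; I≈10.162747, D=e−e_prev≈0.553473; u=0·0.877021+1·10.162747+3/2·0.553473≈10.992956; next y=1/10·2.122979+1/4·10.992956≈2.960537
n=7: y≈2.960537, sp=3, e=sp−y≈0.039463; I≈10.202210, D=e−e_prev≈-0.837558; u=0·0.039463+1·10.202210+3/2·(-0.837558)≈8.945873; next y=1/10·2.960537+1/4·8.945873≈2.532522
n=8: y≈2.532522, sp=3, e=sp−y≈0.467478; I≈10.669688, D=e−e_prev≈0.428015; u=0·0.467478+1·10.669688+3/2·0.428015≈11.311710; next y=1/10·2.532522+1/4·11.311710≈3.081180
n=9: y≈3.081180, sp=3, e=sp−y≈-0.081180; I≈10.588508, D=e−e_prev≈-0.548658; u=0·(-0.081180)+1·10.588508+3/2·(-0.548658)≈9.765522; next y=1/10·3.081180+1/4·9.765522≈2.749498

0 3 7.500 0.000
1 3 1.313 1.875
2 3 8.648 0.516
3 3 4.849 2.214
4 3 10.132 1.434
5 3 7.421 2.676
6 3 10.993 2.123
7 3 8.946 2.961
8 3 11.312 2.533
9 3 9.766 3.081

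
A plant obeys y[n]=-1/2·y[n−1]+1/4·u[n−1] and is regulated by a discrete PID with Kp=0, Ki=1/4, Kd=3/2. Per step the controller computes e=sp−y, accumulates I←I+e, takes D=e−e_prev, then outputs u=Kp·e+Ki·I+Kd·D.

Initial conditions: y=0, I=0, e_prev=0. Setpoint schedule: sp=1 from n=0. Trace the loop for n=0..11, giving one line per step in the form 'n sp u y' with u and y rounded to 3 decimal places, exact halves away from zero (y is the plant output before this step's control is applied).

0 1 1.750 0.000
1 1 -0.266 0.438
2 1 1.796 -0.285
3 1 -0.501 0.592
4 1 2.688 -0.421
5 1 -0.757 0.883
6 1 3.876 -0.630
7 1 -1.337 1.284
8 1 5.420 -0.976
9 1 -2.411 1.843
10 1 7.501 -1.524
11 1 -4.202 2.637

(exact arithmetic carried between steps; '≈' marks a value shown rounded to 6 d.p. or computed from one; I and e_prev carry over from the previous line; the table rounds u and y to 3 d.p., halves away from zero)
n=0: y=0, sp=1, e=sp−y=1; I=1, D=e−e_prev=1; u=0·1+1/4·1+3/2·1=1.75; next y=-1/2·0+1/4·1.75=0.4375
n=1: y=0.4375, sp=1, e=sp−y=0.5625; I=1.5625, D=e−e_prev=-0.4375; u=0·0.5625+1/4·1.5625+3/2·(-0.4375)=-0.265625; next y=-1/2·0.4375+1/4·(-0.265625)≈-0.285156
n=2: y≈-0.285156, sp=1, e=sp−y≈1.285156; I≈2.847656, D=e−e_prev≈0.722656; u=0·1.285156+1/4·2.847656+3/2·0.722656≈1.795898; next y=-1/2·(-0.285156)+1/4·1.795898≈0.591553
n=3: y≈0.591553, sp=1, e=sp−y≈0.408447; I≈3.256104, D=e−e_prev≈-0.876709; u=0·0.408447+1/4·3.256104+3/2·(-0.876709)≈-0.501038; next y=-1/2·0.591553+1/4·(-0.501038)≈-0.421036
n=4: y≈-0.421036, sp=1, e=sp−y≈1.421036; I≈4.677139, D=e−e_prev≈1.012589; u=0·1.421036+1/4·4.677139+3/2·1.012589≈2.688168; next y=-1/2·(-0.421036)+1/4·2.688168≈0.882560
n=5: y≈0.882560, sp=1, e=sp−y≈0.117440; I≈4.794580, D=e−e_prev≈-1.303596; u=0·0.117440+1/4·4.794580+3/2·(-1.303596)≈-0.756748; next y=-1/2·0.882560+1/4·(-0.756748)≈-0.630467
n=6: y≈-0.630467, sp=1, e=sp−y≈1.630467; I≈6.425047, D=e−e_prev≈1.513027; u=0·1.630467+1/4·6.425047+3/2·1.513027≈3.875802; next y=-1/2·(-0.630467)+1/4·3.875802≈1.284184
n=7: y≈1.284184, sp=1, e=sp−y≈-0.284184; I≈6.140863, D=e−e_prev≈-1.914651; u=0·(-0.284184)+1/4·6.140863+3/2·(-1.914651)≈-1.336761; next y=-1/2·1.284184+1/4·(-1.336761)≈-0.976282
n=8: y≈-0.976282, sp=1, e=sp−y≈1.976282; I≈8.117145, D=e−e_prev≈2.260466; u=0·1.976282+1/4·8.117145+3/2·2.260466≈5.419985; next y=-1/2·(-0.976282)+1/4·5.419985≈1.843137
n=9: y≈1.843137, sp=1, e=sp−y≈-0.843137; I≈7.274007, D=e−e_prev≈-2.819420; u=0·(-0.843137)+1/4·7.274007+3/2·(-2.819420)≈-2.410628; next y=-1/2·1.843137+1/4·(-2.410628)≈-1.524226
n=10: y≈-1.524226, sp=1, e=sp−y≈2.524226; I≈9.798233, D=e−e_prev≈3.367363; u=0·2.524226+1/4·9.798233+3/2·3.367363≈7.500603; next y=-1/2·(-1.524226)+1/4·7.500603≈2.637263
n=11: y≈2.637263, sp=1, e=sp−y≈-1.637263; I≈8.160969, D=e−e_prev≈-4.161489; u=0·(-1.637263)+1/4·8.160969+3/2·(-4.161489)≈-4.201991; next y=-1/2·2.637263+1/4·(-4.201991)≈-2.369130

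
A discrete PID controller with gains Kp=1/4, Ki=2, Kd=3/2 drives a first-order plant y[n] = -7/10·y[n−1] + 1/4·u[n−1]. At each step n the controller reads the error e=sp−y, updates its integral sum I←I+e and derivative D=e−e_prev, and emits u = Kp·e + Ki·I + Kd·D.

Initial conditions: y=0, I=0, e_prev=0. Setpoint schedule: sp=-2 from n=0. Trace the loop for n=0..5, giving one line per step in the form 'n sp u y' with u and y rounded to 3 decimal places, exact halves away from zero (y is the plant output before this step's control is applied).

(exact arithmetic carried between steps; '≈' marks a value shown rounded to 6 d.p. or computed from one; I and e_prev carry over from the previous line; the table rounds u and y to 3 d.p., halves away from zero)
n=0: y=0, sp=-2, e=sp−y=-2; I=-2, D=e−e_prev=-2; u=1/4·(-2)+2·(-2)+3/2·(-2)=-7.5; next y=-7/10·0+1/4·(-7.5)=-1.875
n=1: y=-1.875, sp=-2, e=sp−y=-0.125; I=-2.125, D=e−e_prev=1.875; u=1/4·(-0.125)+2·(-2.125)+3/2·1.875=-1.46875; next y=-7/10·(-1.875)+1/4·(-1.46875)≈0.945313
n=2: y≈0.945313, sp=-2, e=sp−y≈-2.945313; I≈-5.070313, D=e−e_prev≈-2.820313; u=1/4·(-2.945313)+2·(-5.070313)+3/2·(-2.820313)≈-15.107422; next y=-7/10·0.945313+1/4·(-15.107422)≈-4.438574
n=3: y≈-4.438574, sp=-2, e=sp−y≈2.438574; I≈-2.631738, D=e−e_prev≈5.383887; u=1/4·2.438574+2·(-2.631738)+3/2·5.383887≈3.421997; next y=-7/10·(-4.438574)+1/4·3.421997≈3.962501
n=4: y≈3.962501, sp=-2, e=sp−y≈-5.962501; I≈-8.594240, D=e−e_prev≈-8.401075; u=1/4·(-5.962501)+2·(-8.594240)+3/2·(-8.401075)≈-31.280717; next y=-7/10·3.962501+1/4·(-31.280717)≈-10.593930
n=5: y≈-10.593930, sp=-2, e=sp−y≈8.593930; I≈-0.000309, D=e−e_prev≈14.556431; u=1/4·8.593930+2·(-0.000309)+3/2·14.556431≈23.982511; next y=-7/10·(-10.593930)+1/4·23.982511≈13.411379

0 -2 -7.500 0.000
1 -2 -1.469 -1.875
2 -2 -15.107 0.945
3 -2 3.422 -4.439
4 -2 -31.281 3.963
5 -2 23.983 -10.594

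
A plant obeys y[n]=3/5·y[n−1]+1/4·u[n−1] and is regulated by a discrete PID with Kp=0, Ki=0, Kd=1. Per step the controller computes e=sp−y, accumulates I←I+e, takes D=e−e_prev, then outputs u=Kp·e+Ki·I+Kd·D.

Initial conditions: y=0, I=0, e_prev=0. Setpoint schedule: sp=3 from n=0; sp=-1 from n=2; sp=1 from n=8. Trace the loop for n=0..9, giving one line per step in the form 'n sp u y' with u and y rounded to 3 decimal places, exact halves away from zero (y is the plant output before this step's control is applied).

0 3 3.000 0.000
1 3 -0.750 0.750
2 -1 -3.513 0.263
3 -1 0.983 -0.721
4 -1 -0.534 -0.187
5 -1 0.059 -0.245
6 -1 -0.113 -0.133
7 -1 -0.025 -0.108
8 1 1.963 -0.071
9 1 -0.519 0.448

(exact arithmetic carried between steps; '≈' marks a value shown rounded to 6 d.p. or computed from one; I and e_prev carry over from the previous line; the table rounds u and y to 3 d.p., halves away from zero)
n=0: y=0, sp=3, e=sp−y=3; I=3, D=e−e_prev=3; u=0·3+0·3+1·3=3; next y=3/5·0+1/4·3=0.75
n=1: y=0.75, sp=3, e=sp−y=2.25; I=5.25, D=e−e_prev=-0.75; u=0·2.25+0·5.25+1·(-0.75)=-0.75; next y=3/5·0.75+1/4·(-0.75)=0.2625
n=2: y=0.2625, sp=-1, e=sp−y=-1.2625; I=3.9875, D=e−e_prev=-3.5125; u=0·(-1.2625)+0·3.9875+1·(-3.5125)=-3.5125; next y=3/5·0.2625+1/4·(-3.5125)=-0.720625
n=3: y=-0.720625, sp=-1, e=sp−y=-0.279375; I=3.708125, D=e−e_prev=0.983125; u=0·(-0.279375)+0·3.708125+1·0.983125=0.983125; next y=3/5·(-0.720625)+1/4·0.983125≈-0.186594
n=4: y≈-0.186594, sp=-1, e=sp−y≈-0.813406; I≈2.894719, D=e−e_prev≈-0.534031; u=0·(-0.813406)+0·2.894719+1·(-0.534031)≈-0.534031; next y=3/5·(-0.186594)+1/4·(-0.534031)≈-0.245464
n=5: y≈-0.245464, sp=-1, e=sp−y≈-0.754536; I≈2.140183, D=e−e_prev≈0.058870; u=0·(-0.754536)+0·2.140183+1·0.058870≈0.058870; next y=3/5·(-0.245464)+1/4·0.058870≈-0.132561
n=6: y≈-0.132561, sp=-1, e=sp−y≈-0.867439; I≈1.272744, D=e−e_prev≈-0.112903; u=0·(-0.867439)+0·1.272744+1·(-0.112903)≈-0.112903; next y=3/5·(-0.132561)+1/4·(-0.112903)≈-0.107762
n=7: y≈-0.107762, sp=-1, e=sp−y≈-0.892238; I≈0.380506, D=e−e_prev≈-0.024799; u=0·(-0.892238)+0·0.380506+1·(-0.024799)≈-0.024799; next y=3/5·(-0.107762)+1/4·(-0.024799)≈-0.070857
n=8: y≈-0.070857, sp=1, e=sp−y≈1.070857; I≈1.451363, D=e−e_prev≈1.963095; u=0·1.070857+0·1.451363+1·1.963095≈1.963095; next y=3/5·(-0.070857)+1/4·1.963095≈0.448259
n=9: y≈0.448259, sp=1, e=sp−y≈0.551741; I≈2.003104, D=e−e_prev≈-0.519116; u=0·0.551741+0·2.003104+1·(-0.519116)≈-0.519116; next y=3/5·0.448259+1/4·(-0.519116)≈0.139177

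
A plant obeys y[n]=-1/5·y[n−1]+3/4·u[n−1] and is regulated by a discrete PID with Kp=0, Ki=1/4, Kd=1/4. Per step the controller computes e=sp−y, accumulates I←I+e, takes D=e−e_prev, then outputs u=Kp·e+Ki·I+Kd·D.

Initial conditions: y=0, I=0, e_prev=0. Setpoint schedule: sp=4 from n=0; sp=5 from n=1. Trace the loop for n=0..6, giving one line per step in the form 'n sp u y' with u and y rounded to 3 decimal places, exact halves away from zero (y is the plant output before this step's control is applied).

0 4 2.000 0.000
1 5 1.750 1.500
2 5 2.994 1.013
3 5 3.354 2.043
4 5 4.319 2.107
5 5 4.702 2.818
6 5 5.353 2.963

(exact arithmetic carried between steps; '≈' marks a value shown rounded to 6 d.p. or computed from one; I and e_prev carry over from the previous line; the table rounds u and y to 3 d.p., halves away from zero)
n=0: y=0, sp=4, e=sp−y=4; I=4, D=e−e_prev=4; u=0·4+1/4·4+1/4·4=2; next y=-1/5·0+3/4·2=1.5
n=1: y=1.5, sp=5, e=sp−y=3.5; I=7.5, D=e−e_prev=-0.5; u=0·3.5+1/4·7.5+1/4·(-0.5)=1.75; next y=-1/5·1.5+3/4·1.75=1.0125
n=2: y=1.0125, sp=5, e=sp−y=3.9875; I=11.4875, D=e−e_prev=0.4875; u=0·3.9875+1/4·11.4875+1/4·0.4875=2.99375; next y=-1/5·1.0125+3/4·2.99375≈2.042813
n=3: y≈2.042813, sp=5, e=sp−y≈2.957188; I≈14.444688, D=e−e_prev≈-1.030313; u=0·2.957188+1/4·14.444688+1/4·(-1.030313)≈3.353594; next y=-1/5·2.042813+3/4·3.353594≈2.106633
n=4: y≈2.106633, sp=5, e=sp−y≈2.893367; I≈17.338055, D=e−e_prev≈-0.063820; u=0·2.893367+1/4·17.338055+1/4·(-0.063820)≈4.318559; next y=-1/5·2.106633+3/4·4.318559≈2.817592
n=5: y≈2.817592, sp=5, e=sp−y≈2.182408; I≈19.520462, D=e−e_prev≈-0.710960; u=0·2.182408+1/4·19.520462+1/4·(-0.710960)≈4.702376; next y=-1/5·2.817592+3/4·4.702376≈2.963263
n=6: y≈2.963263, sp=5, e=sp−y≈2.036737; I≈21.557199, D=e−e_prev≈-0.145671; u=0·2.036737+1/4·21.557199+1/4·(-0.145671)≈5.352882; next y=-1/5·2.963263+3/4·5.352882≈3.422009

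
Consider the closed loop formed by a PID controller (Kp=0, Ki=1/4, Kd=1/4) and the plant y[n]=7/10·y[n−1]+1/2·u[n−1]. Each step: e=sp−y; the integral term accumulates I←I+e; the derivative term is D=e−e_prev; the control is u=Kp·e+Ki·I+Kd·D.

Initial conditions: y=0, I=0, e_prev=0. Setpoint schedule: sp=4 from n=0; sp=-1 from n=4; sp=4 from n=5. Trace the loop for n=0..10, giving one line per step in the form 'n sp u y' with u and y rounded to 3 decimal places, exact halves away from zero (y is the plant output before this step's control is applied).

0 4 2.000 0.000
1 4 1.500 1.000
2 4 2.275 1.450
3 4 2.674 2.153
4 -1 0.466 2.844
5 4 3.738 2.223
6 4 2.176 3.425
7 4 2.590 3.486
8 4 2.609 3.735
9 4 2.646 3.919
10 4 2.638 4.066

(exact arithmetic carried between steps; '≈' marks a value shown rounded to 6 d.p. or computed from one; I and e_prev carry over from the previous line; the table rounds u and y to 3 d.p., halves away from zero)
n=0: y=0, sp=4, e=sp−y=4; I=4, D=e−e_prev=4; u=0·4+1/4·4+1/4·4=2; next y=7/10·0+1/2·2=1
n=1: y=1, sp=4, e=sp−y=3; I=7, D=e−e_prev=-1; u=0·3+1/4·7+1/4·(-1)=1.5; next y=7/10·1+1/2·1.5=1.45
n=2: y=1.45, sp=4, e=sp−y=2.55; I=9.55, D=e−e_prev=-0.45; u=0·2.55+1/4·9.55+1/4·(-0.45)=2.275; next y=7/10·1.45+1/2·2.275=2.1525
n=3: y=2.1525, sp=4, e=sp−y=1.8475; I=11.3975, D=e−e_prev=-0.7025; u=0·1.8475+1/4·11.3975+1/4·(-0.7025)=2.67375; next y=7/10·2.1525+1/2·2.67375=2.843625
n=4: y=2.843625, sp=-1, e=sp−y=-3.843625; I=7.553875, D=e−e_prev=-5.691125; u=0·(-3.843625)+1/4·7.553875+1/4·(-5.691125)≈0.465688; next y=7/10·2.843625+1/2·0.465688≈2.223381
n=5: y≈2.223381, sp=4, e=sp−y≈1.776619; I≈9.330494, D=e−e_prev≈5.620244; u=0·1.776619+1/4·9.330494+1/4·5.620244≈3.737684; next y=7/10·2.223381+1/2·3.737684≈3.425209
n=6: y≈3.425209, sp=4, e=sp−y≈0.574791; I≈9.905285, D=e−e_prev≈-1.201828; u=0·0.574791+1/4·9.905285+1/4·(-1.201828)≈2.175864; next y=7/10·3.425209+1/2·2.175864≈3.485578
n=7: y≈3.485578, sp=4, e=sp−y≈0.514422; I≈10.419706, D=e−e_prev≈-0.060369; u=0·0.514422+1/4·10.419706+1/4·(-0.060369)≈2.589834; next y=7/10·3.485578+1/2·2.589834≈3.734822
n=8: y≈3.734822, sp=4, e=sp−y≈0.265178; I≈10.684884, D=e−e_prev≈-0.249244; u=0·0.265178+1/4·10.684884+1/4·(-0.249244)≈2.608910; next y=7/10·3.734822+1/2·2.608910≈3.918830
n=9: y≈3.918830, sp=4, e=sp−y≈0.081170; I≈10.766054, D=e−e_prev≈-0.184008; u=0·0.081170+1/4·10.766054+1/4·(-0.184008)≈2.645511; next y=7/10·3.918830+1/2·2.645511≈4.065937
n=10: y≈4.065937, sp=4, e=sp−y≈-0.065937; I≈10.700117, D=e−e_prev≈-0.147107; u=0·(-0.065937)+1/4·10.700117+1/4·(-0.147107)≈2.638253; next y=7/10·4.065937+1/2·2.638253≈4.165282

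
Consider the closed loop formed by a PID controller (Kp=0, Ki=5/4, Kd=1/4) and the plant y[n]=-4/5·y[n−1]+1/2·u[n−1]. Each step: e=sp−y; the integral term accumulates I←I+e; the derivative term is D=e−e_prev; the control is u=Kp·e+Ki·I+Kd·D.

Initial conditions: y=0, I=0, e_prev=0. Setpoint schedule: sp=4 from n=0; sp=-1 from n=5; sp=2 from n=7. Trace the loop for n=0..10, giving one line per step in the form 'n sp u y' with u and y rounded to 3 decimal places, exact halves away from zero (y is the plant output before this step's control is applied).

0 4 6.000 0.000
1 4 5.500 3.000
2 4 11.475 0.350
3 4 7.714 5.458
4 4 16.119 -0.509
5 -1 -0.700 8.467
6 -1 14.346 -7.123
7 2 -7.390 12.871
8 2 23.565 -13.992
9 2 -18.613 22.976
10 2 40.404 -27.688

(exact arithmetic carried between steps; '≈' marks a value shown rounded to 6 d.p. or computed from one; I and e_prev carry over from the previous line; the table rounds u and y to 3 d.p., halves away from zero)
n=0: y=0, sp=4, e=sp−y=4; I=4, D=e−e_prev=4; u=0·4+5/4·4+1/4·4=6; next y=-4/5·0+1/2·6=3
n=1: y=3, sp=4, e=sp−y=1; I=5, D=e−e_prev=-3; u=0·1+5/4·5+1/4·(-3)=5.5; next y=-4/5·3+1/2·5.5=0.35
n=2: y=0.35, sp=4, e=sp−y=3.65; I=8.65, D=e−e_prev=2.65; u=0·3.65+5/4·8.65+1/4·2.65=11.475; next y=-4/5·0.35+1/2·11.475=5.4575
n=3: y=5.4575, sp=4, e=sp−y=-1.4575; I=7.1925, D=e−e_prev=-5.1075; u=0·(-1.4575)+5/4·7.1925+1/4·(-5.1075)=7.71375; next y=-4/5·5.4575+1/2·7.71375=-0.509125
n=4: y=-0.509125, sp=4, e=sp−y=4.509125; I=11.701625, D=e−e_prev=5.966625; u=0·4.509125+5/4·11.701625+1/4·5.966625≈16.118688; next y=-4/5·(-0.509125)+1/2·16.118688≈8.466644
n=5: y≈8.466644, sp=-1, e=sp−y≈-9.466644; I≈2.234981, D=e−e_prev≈-13.975769; u=0·(-9.466644)+5/4·2.234981+1/4·(-13.975769)≈-0.700216; next y=-4/5·8.466644+1/2·(-0.700216)≈-7.123423
n=6: y≈-7.123423, sp=-1, e=sp−y≈6.123423; I≈8.358404, D=e−e_prev≈15.590067; u=0·6.123423+5/4·8.358404+1/4·15.590067≈14.345522; next y=-4/5·(-7.123423)+1/2·14.345522≈12.871499
n=7: y≈12.871499, sp=2, e=sp−y≈-10.871499; I≈-2.513095, D=e−e_prev≈-16.994922; u=0·(-10.871499)+5/4·(-2.513095)+1/4·(-16.994922)≈-7.390099; next y=-4/5·12.871499+1/2·(-7.390099)≈-13.992249
n=8: y≈-13.992249, sp=2, e=sp−y≈15.992249; I≈13.479154, D=e−e_prev≈26.863748; u=0·15.992249+5/4·13.479154+1/4·26.863748≈23.564879; next y=-4/5·(-13.992249)+1/2·23.564879≈22.976239
n=9: y≈22.976239, sp=2, e=sp−y≈-20.976239; I≈-7.497085, D=e−e_prev≈-36.968488; u=0·(-20.976239)+5/4·(-7.497085)+1/4·(-36.968488)≈-18.613478; next y=-4/5·22.976239+1/2·(-18.613478)≈-27.687730
n=10: y≈-27.687730, sp=2, e=sp−y≈29.687730; I≈22.190645, D=e−e_prev≈50.663969; u=0·29.687730+5/4·22.190645+1/4·50.663969≈40.404299; next y=-4/5·(-27.687730)+1/2·40.404299≈42.352333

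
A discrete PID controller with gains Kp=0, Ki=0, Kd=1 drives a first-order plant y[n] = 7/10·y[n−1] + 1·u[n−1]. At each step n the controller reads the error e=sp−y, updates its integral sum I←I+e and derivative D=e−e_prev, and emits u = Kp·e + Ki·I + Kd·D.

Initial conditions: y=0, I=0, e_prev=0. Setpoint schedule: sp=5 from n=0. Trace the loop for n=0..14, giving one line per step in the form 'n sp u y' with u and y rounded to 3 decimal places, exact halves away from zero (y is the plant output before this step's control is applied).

(exact arithmetic carried between steps; '≈' marks a value shown rounded to 6 d.p. or computed from one; I and e_prev carry over from the previous line; the table rounds u and y to 3 d.p., halves away from zero)
n=0: y=0, sp=5, e=sp−y=5; I=5, D=e−e_prev=5; u=0·5+0·5+1·5=5; next y=7/10·0+1·5=5
n=1: y=5, sp=5, e=sp−y=0; I=5, D=e−e_prev=-5; u=0·0+0·5+1·(-5)=-5; next y=7/10·5+1·(-5)=-1.5
n=2: y=-1.5, sp=5, e=sp−y=6.5; I=11.5, D=e−e_prev=6.5; u=0·6.5+0·11.5+1·6.5=6.5; next y=7/10·(-1.5)+1·6.5=5.45
n=3: y=5.45, sp=5, e=sp−y=-0.45; I=11.05, D=e−e_prev=-6.95; u=0·(-0.45)+0·11.05+1·(-6.95)=-6.95; next y=7/10·5.45+1·(-6.95)=-3.135
n=4: y=-3.135, sp=5, e=sp−y=8.135; I=19.185, D=e−e_prev=8.585; u=0·8.135+0·19.185+1·8.585=8.585; next y=7/10·(-3.135)+1·8.585=6.3905
n=5: y=6.3905, sp=5, e=sp−y=-1.3905; I=17.7945, D=e−e_prev=-9.5255; u=0·(-1.3905)+0·17.7945+1·(-9.5255)=-9.5255; next y=7/10·6.3905+1·(-9.5255)=-5.05215
n=6: y=-5.05215, sp=5, e=sp−y=10.05215; I=27.84665, D=e−e_prev=11.44265; u=0·10.05215+0·27.84665+1·11.44265=11.44265; next y=7/10·(-5.05215)+1·11.44265=7.906145
n=7: y=7.906145, sp=5, e=sp−y=-2.906145; I=24.940505, D=e−e_prev=-12.958295; u=0·(-2.906145)+0·24.940505+1·(-12.958295)=-12.958295; next y=7/10·7.906145+1·(-12.958295)≈-7.423994
n=8: y≈-7.423994, sp=5, e=sp−y≈12.423994; I≈37.364499, D=e−e_prev≈15.330139; u=0·12.423994+0·37.364499+1·15.330139≈15.330139; next y=7/10·(-7.423994)+1·15.330139≈10.133343
n=9: y≈10.133343, sp=5, e=sp−y≈-5.133343; I≈32.231155, D=e−e_prev≈-17.557337; u=0·(-5.133343)+0·32.231155+1·(-17.557337)≈-17.557337; next y=7/10·10.133343+1·(-17.557337)≈-10.463996
n=10: y≈-10.463996, sp=5, e=sp−y≈15.463996; I≈47.695152, D=e−e_prev≈20.597339; u=0·15.463996+0·47.695152+1·20.597339≈20.597339; next y=7/10·(-10.463996)+1·20.597339≈13.272542
n=11: y≈13.272542, sp=5, e=sp−y≈-8.272542; I≈39.422610, D=e−e_prev≈-23.736538; u=0·(-8.272542)+0·39.422610+1·(-23.736538)≈-23.736538; next y=7/10·13.272542+1·(-23.736538)≈-14.445759
n=12: y≈-14.445759, sp=5, e=sp−y≈19.445759; I≈58.868369, D=e−e_prev≈27.718301; u=0·19.445759+0·58.868369+1·27.718301≈27.718301; next y=7/10·(-14.445759)+1·27.718301≈17.606270
n=13: y≈17.606270, sp=5, e=sp−y≈-12.606270; I≈46.262099, D=e−e_prev≈-32.052029; u=0·(-12.606270)+0·46.262099+1·(-32.052029)≈-32.052029; next y=7/10·17.606270+1·(-32.052029)≈-19.727640
n=14: y≈-19.727640, sp=5, e=sp−y≈24.727640; I≈70.989739, D=e−e_prev≈37.333910; u=0·24.727640+0·70.989739+1·37.333910≈37.333910; next y=7/10·(-19.727640)+1·37.333910≈23.524562

0 5 5.000 0.000
1 5 -5.000 5.000
2 5 6.500 -1.500
3 5 -6.950 5.450
4 5 8.585 -3.135
5 5 -9.526 6.391
6 5 11.443 -5.052
7 5 -12.958 7.906
8 5 15.330 -7.424
9 5 -17.557 10.133
10 5 20.597 -10.464
11 5 -23.737 13.273
12 5 27.718 -14.446
13 5 -32.052 17.606
14 5 37.334 -19.728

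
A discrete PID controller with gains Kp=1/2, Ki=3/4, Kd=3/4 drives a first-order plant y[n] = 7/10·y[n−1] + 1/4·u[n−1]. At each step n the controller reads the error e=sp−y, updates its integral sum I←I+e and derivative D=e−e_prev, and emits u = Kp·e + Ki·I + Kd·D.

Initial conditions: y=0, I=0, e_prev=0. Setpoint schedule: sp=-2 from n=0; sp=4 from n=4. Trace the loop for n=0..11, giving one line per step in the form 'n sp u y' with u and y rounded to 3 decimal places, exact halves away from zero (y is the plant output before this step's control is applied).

(exact arithmetic carried between steps; '≈' marks a value shown rounded to 6 d.p. or computed from one; I and e_prev carry over from the previous line; the table rounds u and y to 3 d.p., halves away from zero)
n=0: y=0, sp=-2, e=sp−y=-2; I=-2, D=e−e_prev=-2; u=1/2·(-2)+3/4·(-2)+3/4·(-2)=-4; next y=7/10·0+1/4·(-4)=-1
n=1: y=-1, sp=-2, e=sp−y=-1; I=-3, D=e−e_prev=1; u=1/2·(-1)+3/4·(-3)+3/4·1=-2; next y=7/10·(-1)+1/4·(-2)=-1.2
n=2: y=-1.2, sp=-2, e=sp−y=-0.8; I=-3.8, D=e−e_prev=0.2; u=1/2·(-0.8)+3/4·(-3.8)+3/4·0.2=-3.1; next y=7/10·(-1.2)+1/4·(-3.1)=-1.615
n=3: y=-1.615, sp=-2, e=sp−y=-0.385; I=-4.185, D=e−e_prev=0.415; u=1/2·(-0.385)+3/4·(-4.185)+3/4·0.415=-3.02; next y=7/10·(-1.615)+1/4·(-3.02)=-1.8855
n=4: y=-1.8855, sp=4, e=sp−y=5.8855; I=1.7005, D=e−e_prev=6.2705; u=1/2·5.8855+3/4·1.7005+3/4·6.2705=8.921; next y=7/10·(-1.8855)+1/4·8.921=0.9104
n=5: y=0.9104, sp=4, e=sp−y=3.0896; I=4.7901, D=e−e_prev=-2.7959; u=1/2·3.0896+3/4·4.7901+3/4·(-2.7959)=3.04045; next y=7/10·0.9104+1/4·3.04045≈1.397393
n=6: y≈1.397393, sp=4, e=sp−y≈2.602608; I≈7.392708, D=e−e_prev≈-0.486993; u=1/2·2.602608+3/4·7.392708+3/4·(-0.486993)≈6.48059; next y=7/10·1.397393+1/4·6.48059≈2.598322
n=7: y≈2.598322, sp=4, e=sp−y≈1.401678; I≈8.794385, D=e−e_prev≈-1.200930; u=1/2·1.401678+3/4·8.794385+3/4·(-1.200930)≈6.395931; next y=7/10·2.598322+1/4·6.395931≈3.417808
n=8: y≈3.417808, sp=4, e=sp−y≈0.582192; I≈9.376577, D=e−e_prev≈-0.819486; u=1/2·0.582192+3/4·9.376577+3/4·(-0.819486)≈6.708914; next y=7/10·3.417808+1/4·6.708914≈4.069694
n=9: y≈4.069694, sp=4, e=sp−y≈-0.069694; I≈9.306883, D=e−e_prev≈-0.651886; u=1/2·(-0.069694)+3/4·9.306883+3/4·(-0.651886)≈6.456400; next y=7/10·4.069694+1/4·6.456400≈4.462886
n=10: y≈4.462886, sp=4, e=sp−y≈-0.462886; I≈8.843997, D=e−e_prev≈-0.393192; u=1/2·(-0.462886)+3/4·8.843997+3/4·(-0.393192)≈6.106661; next y=7/10·4.462886+1/4·6.106661≈4.650685
n=11: y≈4.650685, sp=4, e=sp−y≈-0.650685; I≈8.193311, D=e−e_prev≈-0.187799; u=1/2·(-0.650685)+3/4·8.193311+3/4·(-0.187799)≈5.678791; next y=7/10·4.650685+1/4·5.678791≈4.675178

0 -2 -4.000 0.000
1 -2 -2.000 -1.000
2 -2 -3.100 -1.200
3 -2 -3.020 -1.615
4 4 8.921 -1.886
5 4 3.040 0.910
6 4 6.481 1.397
7 4 6.396 2.598
8 4 6.709 3.418
9 4 6.456 4.070
10 4 6.107 4.463
11 4 5.679 4.651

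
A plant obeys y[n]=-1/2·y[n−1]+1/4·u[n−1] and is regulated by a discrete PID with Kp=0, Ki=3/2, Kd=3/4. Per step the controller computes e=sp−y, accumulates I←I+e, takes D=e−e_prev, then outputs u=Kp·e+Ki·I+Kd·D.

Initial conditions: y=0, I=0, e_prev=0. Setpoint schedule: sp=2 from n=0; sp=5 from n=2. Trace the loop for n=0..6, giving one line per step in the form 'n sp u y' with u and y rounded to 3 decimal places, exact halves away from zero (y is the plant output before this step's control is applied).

0 2 4.500 0.000
1 2 3.469 1.125
2 5 14.221 0.305
3 5 11.428 3.403
4 5 21.203 1.155
5 5 17.258 4.723
6 5 26.582 1.953

(exact arithmetic carried between steps; '≈' marks a value shown rounded to 6 d.p. or computed from one; I and e_prev carry over from the previous line; the table rounds u and y to 3 d.p., halves away from zero)
n=0: y=0, sp=2, e=sp−y=2; I=2, D=e−e_prev=2; u=0·2+3/2·2+3/4·2=4.5; next y=-1/2·0+1/4·4.5=1.125
n=1: y=1.125, sp=2, e=sp−y=0.875; I=2.875, D=e−e_prev=-1.125; u=0·0.875+3/2·2.875+3/4·(-1.125)=3.46875; next y=-1/2·1.125+1/4·3.46875≈0.304688
n=2: y≈0.304688, sp=5, e=sp−y≈4.695313; I≈7.570313, D=e−e_prev≈3.820313; u=0·4.695313+3/2·7.570313+3/4·3.820313≈14.220703; next y=-1/2·0.304688+1/4·14.220703≈3.402832
n=3: y≈3.402832, sp=5, e=sp−y≈1.597168; I≈9.167480, D=e−e_prev≈-3.098145; u=0·1.597168+3/2·9.167480+3/4·(-3.098145)≈11.427612; next y=-1/2·3.402832+1/4·11.427612≈1.155487
n=4: y≈1.155487, sp=5, e=sp−y≈3.844513; I≈13.011993, D=e−e_prev≈2.247345; u=0·3.844513+3/2·13.011993+3/4·2.247345≈21.203499; next y=-1/2·1.155487+1/4·21.203499≈4.723131
n=5: y≈4.723131, sp=5, e=sp−y≈0.276869; I≈13.288862, D=e−e_prev≈-3.567644; u=0·0.276869+3/2·13.288862+3/4·(-3.567644)≈17.257560; next y=-1/2·4.723131+1/4·17.257560≈1.952824
n=6: y≈1.952824, sp=5, e=sp−y≈3.047176; I≈16.336038, D=e−e_prev≈2.770307; u=0·3.047176+3/2·16.336038+3/4·2.770307≈26.581787; next y=-1/2·1.952824+1/4·26.581787≈5.669034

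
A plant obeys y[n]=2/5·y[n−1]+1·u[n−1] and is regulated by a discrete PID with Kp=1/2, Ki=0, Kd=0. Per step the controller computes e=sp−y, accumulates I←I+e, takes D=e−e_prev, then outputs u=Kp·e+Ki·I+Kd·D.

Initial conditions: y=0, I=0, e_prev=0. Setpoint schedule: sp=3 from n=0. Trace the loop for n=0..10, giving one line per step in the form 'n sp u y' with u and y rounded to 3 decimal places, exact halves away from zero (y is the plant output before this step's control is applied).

(exact arithmetic carried between steps; '≈' marks a value shown rounded to 6 d.p. or computed from one; I and e_prev carry over from the previous line; the table rounds u and y to 3 d.p., halves away from zero)
n=0: y=0, sp=3, e=sp−y=3; I=3, D=e−e_prev=3; u=1/2·3+0·3+0·3=1.5; next y=2/5·0+1·1.5=1.5
n=1: y=1.5, sp=3, e=sp−y=1.5; I=4.5, D=e−e_prev=-1.5; u=1/2·1.5+0·4.5+0·(-1.5)=0.75; next y=2/5·1.5+1·0.75=1.35
n=2: y=1.35, sp=3, e=sp−y=1.65; I=6.15, D=e−e_prev=0.15; u=1/2·1.65+0·6.15+0·0.15=0.825; next y=2/5·1.35+1·0.825=1.365
n=3: y=1.365, sp=3, e=sp−y=1.635; I=7.785, D=e−e_prev=-0.015; u=1/2·1.635+0·7.785+0·(-0.015)=0.8175; next y=2/5·1.365+1·0.8175=1.3635
n=4: y=1.3635, sp=3, e=sp−y=1.6365; I=9.4215, D=e−e_prev=0.0015; u=1/2·1.6365+0·9.4215+0·0.0015=0.81825; next y=2/5·1.3635+1·0.81825=1.36365
n=5: y=1.36365, sp=3, e=sp−y=1.63635; I=11.05785, D=e−e_prev=-0.00015; u=1/2·1.63635+0·11.05785+0·(-0.00015)=0.818175; next y=2/5·1.36365+1·0.818175=1.363635
n=6: y=1.363635, sp=3, e=sp−y=1.636365; I=12.694215, D=e−e_prev=0.000015; u=1/2·1.636365+0·12.694215+0·0.000015≈0.818183; next y=2/5·1.363635+1·0.818183≈1.363637
n=7: y≈1.363637, sp=3, e=sp−y≈1.636364; I≈14.330579, D=e−e_prev≈-0.000002; u=1/2·1.636364+0·14.330579+0·(-0.000002)≈0.818182; next y=2/5·1.363637+1·0.818182≈1.363636
n=8: y≈1.363636, sp=3, e=sp−y≈1.636364; I≈15.966942, D=e−e_prev≈0.000000; u=1/2·1.636364+0·15.966942+0·0.000000≈0.818182; next y=2/5·1.363636+1·0.818182≈1.363636
n=9: y≈1.363636, sp=3, e=sp−y≈1.636364; I≈17.603306, D=e−e_prev≈0.000000; u=1/2·1.636364+0·17.603306+0·0.000000≈0.818182; next y=2/5·1.363636+1·0.818182≈1.363636
n=10: y≈1.363636, sp=3, e=sp−y≈1.636364; I≈19.239669, D=e−e_prev≈0.000000; u=1/2·1.636364+0·19.239669+0·0.000000≈0.818182; next y=2/5·1.363636+1·0.818182≈1.363636

0 3 1.500 0.000
1 3 0.750 1.500
2 3 0.825 1.350
3 3 0.818 1.365
4 3 0.818 1.364
5 3 0.818 1.364
6 3 0.818 1.364
7 3 0.818 1.364
8 3 0.818 1.364
9 3 0.818 1.364
10 3 0.818 1.364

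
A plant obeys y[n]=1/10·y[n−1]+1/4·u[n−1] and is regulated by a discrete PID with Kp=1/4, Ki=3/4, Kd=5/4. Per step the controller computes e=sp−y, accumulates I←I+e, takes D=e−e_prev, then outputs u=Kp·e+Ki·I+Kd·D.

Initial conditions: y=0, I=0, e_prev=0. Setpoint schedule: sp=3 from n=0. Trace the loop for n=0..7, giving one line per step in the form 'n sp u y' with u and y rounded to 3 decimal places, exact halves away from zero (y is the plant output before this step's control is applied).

0 3 6.750 0.000
1 3 1.453 1.688
2 3 7.147 0.532
3 3 4.611 1.840
4 3 8.248 1.337
5 3 6.934 2.196
6 3 9.157 1.953
7 3 8.443 2.484

(exact arithmetic carried between steps; '≈' marks a value shown rounded to 6 d.p. or computed from one; I and e_prev carry over from the previous line; the table rounds u and y to 3 d.p., halves away from zero)
n=0: y=0, sp=3, e=sp−y=3; I=3, D=e−e_prev=3; u=1/4·3+3/4·3+5/4·3=6.75; next y=1/10·0+1/4·6.75=1.6875
n=1: y=1.6875, sp=3, e=sp−y=1.3125; I=4.3125, D=e−e_prev=-1.6875; u=1/4·1.3125+3/4·4.3125+5/4·(-1.6875)=1.453125; next y=1/10·1.6875+1/4·1.453125≈0.532031
n=2: y≈0.532031, sp=3, e=sp−y≈2.467969; I≈6.780469, D=e−e_prev≈1.155469; u=1/4·2.467969+3/4·6.780469+5/4·1.155469≈7.146680; next y=1/10·0.532031+1/4·7.146680≈1.839873
n=3: y≈1.839873, sp=3, e=sp−y≈1.160127; I≈7.940596, D=e−e_prev≈-1.307842; u=1/4·1.160127+3/4·7.940596+5/4·(-1.307842)≈4.610676; next y=1/10·1.839873+1/4·4.610676≈1.336656
n=4: y≈1.336656, sp=3, e=sp−y≈1.663344; I≈9.603939, D=e−e_prev≈0.503217; u=1/4·1.663344+3/4·9.603939+5/4·0.503217≈8.247811; next y=1/10·1.336656+1/4·8.247811≈2.195618
n=5: y≈2.195618, sp=3, e=sp−y≈0.804382; I≈10.408321, D=e−e_prev≈-0.858962; u=1/4·0.804382+3/4·10.408321+5/4·(-0.858962)≈6.933633; next y=1/10·2.195618+1/4·6.933633≈1.952970
n=6: y≈1.952970, sp=3, e=sp−y≈1.047030; I≈11.455351, D=e−e_prev≈0.242648; u=1/4·1.047030+3/4·11.455351+5/4·0.242648≈9.156581; next y=1/10·1.952970+1/4·9.156581≈2.484442
n=7: y≈2.484442, sp=3, e=sp−y≈0.515558; I≈11.970908, D=e−e_prev≈-0.531472; u=1/4·0.515558+3/4·11.970908+5/4·(-0.531472)≈8.442731; next y=1/10·2.484442+1/4·8.442731≈2.359127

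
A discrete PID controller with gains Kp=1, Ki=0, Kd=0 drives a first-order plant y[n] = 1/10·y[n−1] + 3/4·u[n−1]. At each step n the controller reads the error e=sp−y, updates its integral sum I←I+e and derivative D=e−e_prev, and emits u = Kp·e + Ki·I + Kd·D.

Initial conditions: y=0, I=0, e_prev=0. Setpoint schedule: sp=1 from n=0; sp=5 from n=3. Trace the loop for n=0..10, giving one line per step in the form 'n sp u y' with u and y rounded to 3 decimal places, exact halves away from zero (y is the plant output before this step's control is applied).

0 1 1.000 0.000
1 1 0.250 0.750
2 1 0.738 0.263
3 5 4.421 0.579
4 5 1.627 3.373
5 5 3.443 1.557
6 5 2.262 2.738
7 5 3.030 1.970
8 5 2.531 2.469
9 5 2.855 2.145
10 5 2.644 2.356

(exact arithmetic carried between steps; '≈' marks a value shown rounded to 6 d.p. or computed from one; I and e_prev carry over from the previous line; the table rounds u and y to 3 d.p., halves away from zero)
n=0: y=0, sp=1, e=sp−y=1; I=1, D=e−e_prev=1; u=1·1+0·1+0·1=1; next y=1/10·0+3/4·1=0.75
n=1: y=0.75, sp=1, e=sp−y=0.25; I=1.25, D=e−e_prev=-0.75; u=1·0.25+0·1.25+0·(-0.75)=0.25; next y=1/10·0.75+3/4·0.25=0.2625
n=2: y=0.2625, sp=1, e=sp−y=0.7375; I=1.9875, D=e−e_prev=0.4875; u=1·0.7375+0·1.9875+0·0.4875=0.7375; next y=1/10·0.2625+3/4·0.7375=0.579375
n=3: y=0.579375, sp=5, e=sp−y=4.420625; I=6.408125, D=e−e_prev=3.683125; u=1·4.420625+0·6.408125+0·3.683125=4.420625; next y=1/10·0.579375+3/4·4.420625≈3.373406
n=4: y≈3.373406, sp=5, e=sp−y≈1.626594; I≈8.034719, D=e−e_prev≈-2.794031; u=1·1.626594+0·8.034719+0·(-2.794031)≈1.626594; next y=1/10·3.373406+3/4·1.626594≈1.557286
n=5: y≈1.557286, sp=5, e=sp−y≈3.442714; I≈11.477433, D=e−e_prev≈1.816120; u=1·3.442714+0·11.477433+0·1.816120≈3.442714; next y=1/10·1.557286+3/4·3.442714≈2.737764
n=6: y≈2.737764, sp=5, e=sp−y≈2.262236; I≈13.739669, D=e−e_prev≈-1.180478; u=1·2.262236+0·13.739669+0·(-1.180478)≈2.262236; next y=1/10·2.737764+3/4·2.262236≈1.970453
n=7: y≈1.970453, sp=5, e=sp−y≈3.029547; I≈16.769215, D=e−e_prev≈0.767311; u=1·3.029547+0·16.769215+0·0.767311≈3.029547; next y=1/10·1.970453+3/4·3.029547≈2.469205
n=8: y≈2.469205, sp=5, e=sp−y≈2.530795; I≈19.300010, D=e−e_prev≈-0.498752; u=1·2.530795+0·19.300010+0·(-0.498752)≈2.530795; next y=1/10·2.469205+3/4·2.530795≈2.145017
n=9: y≈2.145017, sp=5, e=sp−y≈2.854983; I≈22.154993, D=e−e_prev≈0.324189; u=1·2.854983+0·22.154993+0·0.324189≈2.854983; next y=1/10·2.145017+3/4·2.854983≈2.355739
n=10: y≈2.355739, sp=5, e=sp−y≈2.644261; I≈24.799254, D=e−e_prev≈-0.210723; u=1·2.644261+0·24.799254+0·(-0.210723)≈2.644261; next y=1/10·2.355739+3/4·2.644261≈2.218769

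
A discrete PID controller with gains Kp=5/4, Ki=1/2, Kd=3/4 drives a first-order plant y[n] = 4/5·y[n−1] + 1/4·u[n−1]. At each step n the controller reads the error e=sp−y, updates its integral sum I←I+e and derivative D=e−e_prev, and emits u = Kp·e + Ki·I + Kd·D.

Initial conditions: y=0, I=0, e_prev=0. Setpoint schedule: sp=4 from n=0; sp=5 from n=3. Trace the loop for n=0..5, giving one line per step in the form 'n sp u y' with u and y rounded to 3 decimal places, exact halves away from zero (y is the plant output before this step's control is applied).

(exact arithmetic carried between steps; '≈' marks a value shown rounded to 6 d.p. or computed from one; I and e_prev carry over from the previous line; the table rounds u and y to 3 d.p., halves away from zero)
n=0: y=0, sp=4, e=sp−y=4; I=4, D=e−e_prev=4; u=5/4·4+1/2·4+3/4·4=10; next y=4/5·0+1/4·10=2.5
n=1: y=2.5, sp=4, e=sp−y=1.5; I=5.5, D=e−e_prev=-2.5; u=5/4·1.5+1/2·5.5+3/4·(-2.5)=2.75; next y=4/5·2.5+1/4·2.75=2.6875
n=2: y=2.6875, sp=4, e=sp−y=1.3125; I=6.8125, D=e−e_prev=-0.1875; u=5/4·1.3125+1/2·6.8125+3/4·(-0.1875)=4.90625; next y=4/5·2.6875+1/4·4.90625≈3.376563
n=3: y≈3.376563, sp=5, e=sp−y≈1.623438; I≈8.435938, D=e−e_prev≈0.310938; u=5/4·1.623438+1/2·8.435938+3/4·0.310938≈6.480469; next y=4/5·3.376563+1/4·6.480469≈4.321367
n=4: y≈4.321367, sp=5, e=sp−y≈0.678633; I≈9.114570, D=e−e_prev≈-0.944805; u=5/4·0.678633+1/2·9.114570+3/4·(-0.944805)≈4.696973; next y=4/5·4.321367+1/4·4.696973≈4.631337
n=5: y≈4.631337, sp=5, e=sp−y≈0.368663; I≈9.483233, D=e−e_prev≈-0.309970; u=5/4·0.368663+1/2·9.483233+3/4·(-0.309970)≈4.969968; next y=4/5·4.631337+1/4·4.969968≈4.947562

0 4 10.000 0.000
1 4 2.750 2.500
2 4 4.906 2.688
3 5 6.480 3.377
4 5 4.697 4.321
5 5 4.970 4.631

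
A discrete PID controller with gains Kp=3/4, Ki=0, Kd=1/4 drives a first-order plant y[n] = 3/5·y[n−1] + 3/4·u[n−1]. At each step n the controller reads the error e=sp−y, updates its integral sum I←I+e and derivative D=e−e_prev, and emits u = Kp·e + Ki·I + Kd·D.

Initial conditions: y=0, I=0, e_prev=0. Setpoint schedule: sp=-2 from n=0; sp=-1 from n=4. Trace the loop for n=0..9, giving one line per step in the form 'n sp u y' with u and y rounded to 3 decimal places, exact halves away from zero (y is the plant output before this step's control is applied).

(exact arithmetic carried between steps; '≈' marks a value shown rounded to 6 d.p. or computed from one; I and e_prev carry over from the previous line; the table rounds u and y to 3 d.p., halves away from zero)
n=0: y=0, sp=-2, e=sp−y=-2; I=-2, D=e−e_prev=-2; u=3/4·(-2)+0·(-2)+1/4·(-2)=-2; next y=3/5·0+3/4·(-2)=-1.5
n=1: y=-1.5, sp=-2, e=sp−y=-0.5; I=-2.5, D=e−e_prev=1.5; u=3/4·(-0.5)+0·(-2.5)+1/4·1.5=0; next y=3/5·(-1.5)+3/4·0=-0.9
n=2: y=-0.9, sp=-2, e=sp−y=-1.1; I=-3.6, D=e−e_prev=-0.6; u=3/4·(-1.1)+0·(-3.6)+1/4·(-0.6)=-0.975; next y=3/5·(-0.9)+3/4·(-0.975)=-1.27125
n=3: y=-1.27125, sp=-2, e=sp−y=-0.72875; I=-4.32875, D=e−e_prev=0.37125; u=3/4·(-0.72875)+0·(-4.32875)+1/4·0.37125=-0.45375; next y=3/5·(-1.27125)+3/4·(-0.45375)≈-1.103063
n=4: y≈-1.103063, sp=-1, e=sp−y≈0.103063; I≈-4.225688, D=e−e_prev≈0.831813; u=3/4·0.103063+0·(-4.225688)+1/4·0.831813≈0.28525; next y=3/5·(-1.103063)+3/4·0.28525≈-0.4479
n=5: y=-0.4479, sp=-1, e=sp−y=-0.5521; I≈-4.777788, D=e−e_prev≈-0.655163; u=3/4·(-0.5521)+0·(-4.777788)+1/4·(-0.655163)≈-0.577866; next y=3/5·(-0.4479)+3/4·(-0.577866)≈-0.702139
n=6: y≈-0.702139, sp=-1, e=sp−y≈-0.297861; I≈-5.075648, D=e−e_prev≈0.254239; u=3/4·(-0.297861)+0·(-5.075648)+1/4·0.254239≈-0.159836; next y=3/5·(-0.702139)+3/4·(-0.159836)≈-0.541160
n=7: y≈-0.541160, sp=-1, e=sp−y≈-0.458840; I≈-5.534488, D=e−e_prev≈-0.160979; u=3/4·(-0.458840)+0·(-5.534488)+1/4·(-0.160979)≈-0.384374; next y=3/5·(-0.541160)+3/4·(-0.384374)≈-0.612977
n=8: y≈-0.612977, sp=-1, e=sp−y≈-0.387023; I≈-5.921511, D=e−e_prev≈0.071817; u=3/4·(-0.387023)+0·(-5.921511)+1/4·0.071817≈-0.272313; next y=3/5·(-0.612977)+3/4·(-0.272313)≈-0.572021
n=9: y≈-0.572021, sp=-1, e=sp−y≈-0.427979; I≈-6.349490, D=e−e_prev≈-0.040956; u=3/4·(-0.427979)+0·(-6.349490)+1/4·(-0.040956)≈-0.331223; next y=3/5·(-0.572021)+3/4·(-0.331223)≈-0.591630

0 -2 -2.000 0.000
1 -2 0.000 -1.500
2 -2 -0.975 -0.900
3 -2 -0.454 -1.271
4 -1 0.285 -1.103
5 -1 -0.578 -0.448
6 -1 -0.160 -0.702
7 -1 -0.384 -0.541
8 -1 -0.272 -0.613
9 -1 -0.331 -0.572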